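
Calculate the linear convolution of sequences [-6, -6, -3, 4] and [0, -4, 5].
y[0] = -6×0 = 0; y[1] = -6×-4 + -6×0 = 24; y[2] = -6×5 + -6×-4 + -3×0 = -6; y[3] = -6×5 + -3×-4 + 4×0 = -18; y[4] = -3×5 + 4×-4 = -31; y[5] = 4×5 = 20

[0, 24, -6, -18, -31, 20]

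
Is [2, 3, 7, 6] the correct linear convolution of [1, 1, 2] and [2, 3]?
Recompute linear convolution of [1, 1, 2] and [2, 3]: y[0] = 1×2 = 2; y[1] = 1×3 + 1×2 = 5; y[2] = 1×3 + 2×2 = 7; y[3] = 2×3 = 6 → [2, 5, 7, 6]. Compare to given [2, 3, 7, 6]: they differ at index 1: given 3, correct 5, so answer: No

No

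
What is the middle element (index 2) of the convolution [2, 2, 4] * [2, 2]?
Use y[k] = Σ_i a[i]·b[k-i] at k=2. y[2] = 2×2 + 4×2 = 12

12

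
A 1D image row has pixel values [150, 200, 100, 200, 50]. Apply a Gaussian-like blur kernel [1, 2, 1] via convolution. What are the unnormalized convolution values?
Convolve image row [150, 200, 100, 200, 50] with kernel [1, 2, 1]: y[0] = 150×1 = 150; y[1] = 150×2 + 200×1 = 500; y[2] = 150×1 + 200×2 + 100×1 = 650; y[3] = 200×1 + 100×2 + 200×1 = 600; y[4] = 100×1 + 200×2 + 50×1 = 550; y[5] = 200×1 + 50×2 = 300; y[6] = 50×1 = 50 → [150, 500, 650, 600, 550, 300, 50]. Normalization factor = sum(kernel) = 4.

[150, 500, 650, 600, 550, 300, 50]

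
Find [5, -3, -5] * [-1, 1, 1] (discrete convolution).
y[0] = 5×-1 = -5; y[1] = 5×1 + -3×-1 = 8; y[2] = 5×1 + -3×1 + -5×-1 = 7; y[3] = -3×1 + -5×1 = -8; y[4] = -5×1 = -5

[-5, 8, 7, -8, -5]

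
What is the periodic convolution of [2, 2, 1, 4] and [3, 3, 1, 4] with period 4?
Use y[k] = Σ_j f[j]·g[(k-j) mod 4]. y[0] = 2×3 + 2×4 + 1×1 + 4×3 = 27; y[1] = 2×3 + 2×3 + 1×4 + 4×1 = 20; y[2] = 2×1 + 2×3 + 1×3 + 4×4 = 27; y[3] = 2×4 + 2×1 + 1×3 + 4×3 = 25. Result: [27, 20, 27, 25]

[27, 20, 27, 25]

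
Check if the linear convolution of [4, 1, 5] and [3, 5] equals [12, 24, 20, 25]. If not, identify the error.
Recompute linear convolution of [4, 1, 5] and [3, 5]: y[0] = 4×3 = 12; y[1] = 4×5 + 1×3 = 23; y[2] = 1×5 + 5×3 = 20; y[3] = 5×5 = 25 → [12, 23, 20, 25]. Compare to given [12, 24, 20, 25]: they differ at index 1: given 24, correct 23, so answer: No

No. Error at index 1: given 24, correct 23.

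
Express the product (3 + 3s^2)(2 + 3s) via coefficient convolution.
Ascending coefficients: a = [3, 0, 3], b = [2, 3]. c[0] = 3×2 = 6; c[1] = 3×3 + 0×2 = 9; c[2] = 0×3 + 3×2 = 6; c[3] = 3×3 = 9. Result coefficients: [6, 9, 6, 9] → 6 + 9s + 6s^2 + 9s^3

6 + 9s + 6s^2 + 9s^3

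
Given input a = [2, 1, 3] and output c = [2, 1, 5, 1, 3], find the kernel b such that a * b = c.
Output length 5 = len(a) + len(b) - 1 ⇒ len(b) = 3. Solve b forward using b[k] = (c[k] - Σ_{i≥1} a[i]·b[k-i]) / a[0]: b[0] = c[0] / a[0] = 2 / 2 = 1; b[1] = (c[1] - 1×1) / a[0] = (1 - 1×1) / 2 = 0; b[2] = (c[2] - 1×0 - 3×1) / a[0] = (5 - 1×0 - 3×1) / 2 = 1. So b = [1, 0, 1]. Forward-check [2, 1, 3] * [1, 0, 1]: c[0] = 2×1 = 2; c[1] = 2×0 + 1×1 = 1; c[2] = 2×1 + 1×0 + 3×1 = 5; c[3] = 1×1 + 3×0 = 1; c[4] = 3×1 = 3 → [2, 1, 5, 1, 3] ✓

[1, 0, 1]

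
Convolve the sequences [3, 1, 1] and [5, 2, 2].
y[0] = 3×5 = 15; y[1] = 3×2 + 1×5 = 11; y[2] = 3×2 + 1×2 + 1×5 = 13; y[3] = 1×2 + 1×2 = 4; y[4] = 1×2 = 2

[15, 11, 13, 4, 2]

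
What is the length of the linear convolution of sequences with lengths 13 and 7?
Linear/full convolution length: m + n - 1 = 13 + 7 - 1 = 19

19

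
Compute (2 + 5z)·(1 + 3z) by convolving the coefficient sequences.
Ascending coefficients: a = [2, 5], b = [1, 3]. c[0] = 2×1 = 2; c[1] = 2×3 + 5×1 = 11; c[2] = 5×3 = 15. Result coefficients: [2, 11, 15] → 2 + 11z + 15z^2

2 + 11z + 15z^2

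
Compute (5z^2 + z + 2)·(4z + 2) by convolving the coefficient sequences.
Ascending coefficients: a = [2, 1, 5], b = [2, 4]. c[0] = 2×2 = 4; c[1] = 2×4 + 1×2 = 10; c[2] = 1×4 + 5×2 = 14; c[3] = 5×4 = 20. Result coefficients: [4, 10, 14, 20] → 20z^3 + 14z^2 + 10z + 4

20z^3 + 14z^2 + 10z + 4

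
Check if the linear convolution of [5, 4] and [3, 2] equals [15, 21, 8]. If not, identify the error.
Recompute linear convolution of [5, 4] and [3, 2]: y[0] = 5×3 = 15; y[1] = 5×2 + 4×3 = 22; y[2] = 4×2 = 8 → [15, 22, 8]. Compare to given [15, 21, 8]: they differ at index 1: given 21, correct 22, so answer: No

No. Error at index 1: given 21, correct 22.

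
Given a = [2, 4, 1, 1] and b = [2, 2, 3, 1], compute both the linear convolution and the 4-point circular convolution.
Linear: y_lin[0] = 2×2 = 4; y_lin[1] = 2×2 + 4×2 = 12; y_lin[2] = 2×3 + 4×2 + 1×2 = 16; y_lin[3] = 2×1 + 4×3 + 1×2 + 1×2 = 18; y_lin[4] = 4×1 + 1×3 + 1×2 = 9; y_lin[5] = 1×1 + 1×3 = 4; y_lin[6] = 1×1 = 1 → [4, 12, 16, 18, 9, 4, 1]. Circular (length 4): y[0] = 2×2 + 4×1 + 1×3 + 1×2 = 13; y[1] = 2×2 + 4×2 + 1×1 + 1×3 = 16; y[2] = 2×3 + 4×2 + 1×2 + 1×1 = 17; y[3] = 2×1 + 4×3 + 1×2 + 1×2 = 18 → [13, 16, 17, 18]

Linear: [4, 12, 16, 18, 9, 4, 1], Circular: [13, 16, 17, 18]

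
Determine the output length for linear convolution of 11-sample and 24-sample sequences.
Linear/full convolution length: m + n - 1 = 11 + 24 - 1 = 34

34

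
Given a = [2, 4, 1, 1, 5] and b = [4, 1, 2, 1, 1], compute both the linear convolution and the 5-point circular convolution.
Linear: y_lin[0] = 2×4 = 8; y_lin[1] = 2×1 + 4×4 = 18; y_lin[2] = 2×2 + 4×1 + 1×4 = 12; y_lin[3] = 2×1 + 4×2 + 1×1 + 1×4 = 15; y_lin[4] = 2×1 + 4×1 + 1×2 + 1×1 + 5×4 = 29; y_lin[5] = 4×1 + 1×1 + 1×2 + 5×1 = 12; y_lin[6] = 1×1 + 1×1 + 5×2 = 12; y_lin[7] = 1×1 + 5×1 = 6; y_lin[8] = 5×1 = 5 → [8, 18, 12, 15, 29, 12, 12, 6, 5]. Circular (length 5): y[0] = 2×4 + 4×1 + 1×1 + 1×2 + 5×1 = 20; y[1] = 2×1 + 4×4 + 1×1 + 1×1 + 5×2 = 30; y[2] = 2×2 + 4×1 + 1×4 + 1×1 + 5×1 = 18; y[3] = 2×1 + 4×2 + 1×1 + 1×4 + 5×1 = 20; y[4] = 2×1 + 4×1 + 1×2 + 1×1 + 5×4 = 29 → [20, 30, 18, 20, 29]

Linear: [8, 18, 12, 15, 29, 12, 12, 6, 5], Circular: [20, 30, 18, 20, 29]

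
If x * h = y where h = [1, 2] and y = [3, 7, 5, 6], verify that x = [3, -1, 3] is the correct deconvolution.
Forward-compute [3, -1, 3] * [1, 2]: y[0] = 3×1 = 3; y[1] = 3×2 + -1×1 = 5; y[2] = -1×2 + 3×1 = 1; y[3] = 3×2 = 6 → [3, 5, 1, 6]. Does not match given y = [3, 7, 5, 6].

Not verified. [3, -1, 3] * [1, 2] = [3, 5, 1, 6], which differs from [3, 7, 5, 6] at index 1.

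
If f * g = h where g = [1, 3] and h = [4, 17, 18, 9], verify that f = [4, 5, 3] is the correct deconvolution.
Forward-compute [4, 5, 3] * [1, 3]: h[0] = 4×1 = 4; h[1] = 4×3 + 5×1 = 17; h[2] = 5×3 + 3×1 = 18; h[3] = 3×3 = 9 → [4, 17, 18, 9]. Matches given h = [4, 17, 18, 9], so verified.

Verified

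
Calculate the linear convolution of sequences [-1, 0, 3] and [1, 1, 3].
y[0] = -1×1 = -1; y[1] = -1×1 + 0×1 = -1; y[2] = -1×3 + 0×1 + 3×1 = 0; y[3] = 0×3 + 3×1 = 3; y[4] = 3×3 = 9

[-1, -1, 0, 3, 9]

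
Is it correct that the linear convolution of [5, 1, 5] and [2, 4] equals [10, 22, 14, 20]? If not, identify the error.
Recompute linear convolution of [5, 1, 5] and [2, 4]: y[0] = 5×2 = 10; y[1] = 5×4 + 1×2 = 22; y[2] = 1×4 + 5×2 = 14; y[3] = 5×4 = 20 → [10, 22, 14, 20]. Given [10, 22, 14, 20] matches, so answer: Yes

Yes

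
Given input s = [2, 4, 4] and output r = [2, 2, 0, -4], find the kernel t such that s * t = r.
Output length 4 = len(s) + len(t) - 1 ⇒ len(t) = 2. Solve t forward using t[k] = (r[k] - Σ_{i≥1} s[i]·t[k-i]) / s[0]: t[0] = r[0] / s[0] = 2 / 2 = 1; t[1] = (r[1] - 4×1) / s[0] = (2 - 4×1) / 2 = -1. So t = [1, -1]. Forward-check [2, 4, 4] * [1, -1]: r[0] = 2×1 = 2; r[1] = 2×-1 + 4×1 = 2; r[2] = 4×-1 + 4×1 = 0; r[3] = 4×-1 = -4 → [2, 2, 0, -4] ✓

[1, -1]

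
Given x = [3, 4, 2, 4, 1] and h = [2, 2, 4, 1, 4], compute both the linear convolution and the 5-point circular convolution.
Linear: y_lin[0] = 3×2 = 6; y_lin[1] = 3×2 + 4×2 = 14; y_lin[2] = 3×4 + 4×2 + 2×2 = 24; y_lin[3] = 3×1 + 4×4 + 2×2 + 4×2 = 31; y_lin[4] = 3×4 + 4×1 + 2×4 + 4×2 + 1×2 = 34; y_lin[5] = 4×4 + 2×1 + 4×4 + 1×2 = 36; y_lin[6] = 2×4 + 4×1 + 1×4 = 16; y_lin[7] = 4×4 + 1×1 = 17; y_lin[8] = 1×4 = 4 → [6, 14, 24, 31, 34, 36, 16, 17, 4]. Circular (length 5): y[0] = 3×2 + 4×4 + 2×1 + 4×4 + 1×2 = 42; y[1] = 3×2 + 4×2 + 2×4 + 4×1 + 1×4 = 30; y[2] = 3×4 + 4×2 + 2×2 + 4×4 + 1×1 = 41; y[3] = 3×1 + 4×4 + 2×2 + 4×2 + 1×4 = 35; y[4] = 3×4 + 4×1 + 2×4 + 4×2 + 1×2 = 34 → [42, 30, 41, 35, 34]

Linear: [6, 14, 24, 31, 34, 36, 16, 17, 4], Circular: [42, 30, 41, 35, 34]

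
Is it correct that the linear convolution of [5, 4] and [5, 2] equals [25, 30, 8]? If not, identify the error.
Recompute linear convolution of [5, 4] and [5, 2]: y[0] = 5×5 = 25; y[1] = 5×2 + 4×5 = 30; y[2] = 4×2 = 8 → [25, 30, 8]. Given [25, 30, 8] matches, so answer: Yes

Yes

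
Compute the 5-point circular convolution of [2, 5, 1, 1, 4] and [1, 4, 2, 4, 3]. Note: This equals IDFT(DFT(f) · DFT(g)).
Either evaluate y[k] = Σ_j f[j]·g[(k-j) mod 5] directly, or use IDFT(DFT(f) · DFT(g)). y[0] = 2×1 + 5×3 + 1×4 + 1×2 + 4×4 = 39; y[1] = 2×4 + 5×1 + 1×3 + 1×4 + 4×2 = 28; y[2] = 2×2 + 5×4 + 1×1 + 1×3 + 4×4 = 44; y[3] = 2×4 + 5×2 + 1×4 + 1×1 + 4×3 = 35; y[4] = 2×3 + 5×4 + 1×2 + 1×4 + 4×1 = 36. Result: [39, 28, 44, 35, 36]

[39, 28, 44, 35, 36]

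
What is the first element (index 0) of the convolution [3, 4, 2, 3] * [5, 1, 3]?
Use y[k] = Σ_i a[i]·b[k-i] at k=0. y[0] = 3×5 = 15

15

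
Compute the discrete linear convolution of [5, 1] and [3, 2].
y[0] = 5×3 = 15; y[1] = 5×2 + 1×3 = 13; y[2] = 1×2 = 2

[15, 13, 2]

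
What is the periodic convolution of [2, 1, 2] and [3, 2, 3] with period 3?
Use y[k] = Σ_j u[j]·v[(k-j) mod 3]. y[0] = 2×3 + 1×3 + 2×2 = 13; y[1] = 2×2 + 1×3 + 2×3 = 13; y[2] = 2×3 + 1×2 + 2×3 = 14. Result: [13, 13, 14]

[13, 13, 14]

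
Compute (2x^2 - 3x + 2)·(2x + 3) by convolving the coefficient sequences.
Ascending coefficients: a = [2, -3, 2], b = [3, 2]. c[0] = 2×3 = 6; c[1] = 2×2 + -3×3 = -5; c[2] = -3×2 + 2×3 = 0; c[3] = 2×2 = 4. Result coefficients: [6, -5, 0, 4] → 4x^3 - 5x + 6

4x^3 - 5x + 6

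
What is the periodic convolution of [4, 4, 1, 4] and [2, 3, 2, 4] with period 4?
Use y[k] = Σ_j s[j]·t[(k-j) mod 4]. y[0] = 4×2 + 4×4 + 1×2 + 4×3 = 38; y[1] = 4×3 + 4×2 + 1×4 + 4×2 = 32; y[2] = 4×2 + 4×3 + 1×2 + 4×4 = 38; y[3] = 4×4 + 4×2 + 1×3 + 4×2 = 35. Result: [38, 32, 38, 35]

[38, 32, 38, 35]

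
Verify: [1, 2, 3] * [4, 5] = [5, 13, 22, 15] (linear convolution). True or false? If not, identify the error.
Recompute linear convolution of [1, 2, 3] and [4, 5]: y[0] = 1×4 = 4; y[1] = 1×5 + 2×4 = 13; y[2] = 2×5 + 3×4 = 22; y[3] = 3×5 = 15 → [4, 13, 22, 15]. Compare to given [5, 13, 22, 15]: they differ at index 0: given 5, correct 4, so answer: No

No. Error at index 0: given 5, correct 4.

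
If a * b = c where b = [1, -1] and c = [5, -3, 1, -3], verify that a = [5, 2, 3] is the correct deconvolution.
Forward-compute [5, 2, 3] * [1, -1]: c[0] = 5×1 = 5; c[1] = 5×-1 + 2×1 = -3; c[2] = 2×-1 + 3×1 = 1; c[3] = 3×-1 = -3 → [5, -3, 1, -3]. Matches given c = [5, -3, 1, -3], so verified.

Verified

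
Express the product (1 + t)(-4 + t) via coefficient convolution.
Ascending coefficients: a = [1, 1], b = [-4, 1]. c[0] = 1×-4 = -4; c[1] = 1×1 + 1×-4 = -3; c[2] = 1×1 = 1. Result coefficients: [-4, -3, 1] → -4 - 3t + t^2

-4 - 3t + t^2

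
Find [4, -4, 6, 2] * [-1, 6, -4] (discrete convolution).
y[0] = 4×-1 = -4; y[1] = 4×6 + -4×-1 = 28; y[2] = 4×-4 + -4×6 + 6×-1 = -46; y[3] = -4×-4 + 6×6 + 2×-1 = 50; y[4] = 6×-4 + 2×6 = -12; y[5] = 2×-4 = -8

[-4, 28, -46, 50, -12, -8]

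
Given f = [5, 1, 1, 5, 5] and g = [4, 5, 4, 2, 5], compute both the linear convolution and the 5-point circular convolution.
Linear: y_lin[0] = 5×4 = 20; y_lin[1] = 5×5 + 1×4 = 29; y_lin[2] = 5×4 + 1×5 + 1×4 = 29; y_lin[3] = 5×2 + 1×4 + 1×5 + 5×4 = 39; y_lin[4] = 5×5 + 1×2 + 1×4 + 5×5 + 5×4 = 76; y_lin[5] = 1×5 + 1×2 + 5×4 + 5×5 = 52; y_lin[6] = 1×5 + 5×2 + 5×4 = 35; y_lin[7] = 5×5 + 5×2 = 35; y_lin[8] = 5×5 = 25 → [20, 29, 29, 39, 76, 52, 35, 35, 25]. Circular (length 5): y[0] = 5×4 + 1×5 + 1×2 + 5×4 + 5×5 = 72; y[1] = 5×5 + 1×4 + 1×5 + 5×2 + 5×4 = 64; y[2] = 5×4 + 1×5 + 1×4 + 5×5 + 5×2 = 64; y[3] = 5×2 + 1×4 + 1×5 + 5×4 + 5×5 = 64; y[4] = 5×5 + 1×2 + 1×4 + 5×5 + 5×4 = 76 → [72, 64, 64, 64, 76]

Linear: [20, 29, 29, 39, 76, 52, 35, 35, 25], Circular: [72, 64, 64, 64, 76]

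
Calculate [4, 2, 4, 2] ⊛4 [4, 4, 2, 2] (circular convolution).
Use y[k] = Σ_j x[j]·h[(k-j) mod 4]. y[0] = 4×4 + 2×2 + 4×2 + 2×4 = 36; y[1] = 4×4 + 2×4 + 4×2 + 2×2 = 36; y[2] = 4×2 + 2×4 + 4×4 + 2×2 = 36; y[3] = 4×2 + 2×2 + 4×4 + 2×4 = 36. Result: [36, 36, 36, 36]

[36, 36, 36, 36]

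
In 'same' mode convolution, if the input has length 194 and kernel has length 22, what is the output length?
'Same' mode returns an output with the same length as the input: 194

194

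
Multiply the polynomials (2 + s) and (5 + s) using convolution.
Ascending coefficients: a = [2, 1], b = [5, 1]. c[0] = 2×5 = 10; c[1] = 2×1 + 1×5 = 7; c[2] = 1×1 = 1. Result coefficients: [10, 7, 1] → 10 + 7s + s^2

10 + 7s + s^2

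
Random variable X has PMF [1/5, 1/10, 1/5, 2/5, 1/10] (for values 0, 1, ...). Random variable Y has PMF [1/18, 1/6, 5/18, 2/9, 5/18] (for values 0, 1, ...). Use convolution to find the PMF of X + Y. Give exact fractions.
P(X+Y=k) = Σ_i P(X=i)·P(Y=k-i) — a convolution of [1/5, 1/10, 1/5, 2/5, 1/10] and [1/18, 1/6, 5/18, 2/9, 5/18]. P(X+Y=0) = (1/5)×(1/18) = 1/90; P(X+Y=1) = (1/5)×(1/6) + (1/10)×(1/18) = 1/30 + 1/180 = 7/180; P(X+Y=2) = (1/5)×(5/18) + (1/10)×(1/6) + (1/5)×(1/18) = 1/18 + 1/60 + 1/90 = 1/12; P(X+Y=3) = (1/5)×(2/9) + (1/10)×(5/18) + (1/5)×(1/6) + (2/5)×(1/18) = 2/45 + 1/36 + 1/30 + 1/45 = 23/180; P(X+Y=4) = (1/5)×(5/18) + (1/10)×(2/9) + (1/5)×(5/18) + (2/5)×(1/6) + (1/10)×(1/18) = 1/18 + 1/45 + 1/18 + 1/15 + 1/180 = 37/180; P(X+Y=5) = (1/10)×(5/18) + (1/5)×(2/9) + (2/5)×(5/18) + (1/10)×(1/6) = 1/36 + 2/45 + 1/9 + 1/60 = 1/5; P(X+Y=6) = (1/5)×(5/18) + (2/5)×(2/9) + (1/10)×(5/18) = 1/18 + 4/45 + 1/36 = 31/180; P(X+Y=7) = (2/5)×(5/18) + (1/10)×(2/9) = 1/9 + 1/45 = 2/15; P(X+Y=8) = (1/10)×(5/18) = 1/36. PMF: [1/90, 7/180, 1/12, 23/180, 37/180, 1/5, 31/180, 2/15, 1/36] (sums to 1 ✓)

[1/90, 7/180, 1/12, 23/180, 37/180, 1/5, 31/180, 2/15, 1/36]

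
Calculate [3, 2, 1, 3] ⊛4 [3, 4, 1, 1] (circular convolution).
Use y[k] = Σ_j a[j]·b[(k-j) mod 4]. y[0] = 3×3 + 2×1 + 1×1 + 3×4 = 24; y[1] = 3×4 + 2×3 + 1×1 + 3×1 = 22; y[2] = 3×1 + 2×4 + 1×3 + 3×1 = 17; y[3] = 3×1 + 2×1 + 1×4 + 3×3 = 18. Result: [24, 22, 17, 18]

[24, 22, 17, 18]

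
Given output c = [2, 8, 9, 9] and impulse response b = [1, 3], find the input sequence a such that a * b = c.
Deconvolve c=[2, 8, 9, 9] by b=[1, 3]. Since b[0]=1, solve forward: a[0] = c[0] / 1 = 2; a[1] = (c[1] - 2×3) / 1 = 2; a[2] = (c[2] - 2×3) / 1 = 3. So a = [2, 2, 3]. Check by forward convolution: c[0] = 2×1 = 2; c[1] = 2×3 + 2×1 = 8; c[2] = 2×3 + 3×1 = 9; c[3] = 3×3 = 9

[2, 2, 3]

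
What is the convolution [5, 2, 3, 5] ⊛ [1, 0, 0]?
y[0] = 5×1 = 5; y[1] = 5×0 + 2×1 = 2; y[2] = 5×0 + 2×0 + 3×1 = 3; y[3] = 2×0 + 3×0 + 5×1 = 5; y[4] = 3×0 + 5×0 = 0; y[5] = 5×0 = 0

[5, 2, 3, 5, 0, 0]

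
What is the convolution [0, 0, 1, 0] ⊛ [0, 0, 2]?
y[0] = 0×0 = 0; y[1] = 0×0 + 0×0 = 0; y[2] = 0×2 + 0×0 + 1×0 = 0; y[3] = 0×2 + 1×0 + 0×0 = 0; y[4] = 1×2 + 0×0 = 2; y[5] = 0×2 = 0

[0, 0, 0, 0, 2, 0]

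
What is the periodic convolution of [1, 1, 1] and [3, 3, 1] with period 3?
Use y[k] = Σ_j f[j]·g[(k-j) mod 3]. y[0] = 1×3 + 1×1 + 1×3 = 7; y[1] = 1×3 + 1×3 + 1×1 = 7; y[2] = 1×1 + 1×3 + 1×3 = 7. Result: [7, 7, 7]

[7, 7, 7]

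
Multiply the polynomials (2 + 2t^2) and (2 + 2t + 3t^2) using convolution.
Ascending coefficients: a = [2, 0, 2], b = [2, 2, 3]. c[0] = 2×2 = 4; c[1] = 2×2 + 0×2 = 4; c[2] = 2×3 + 0×2 + 2×2 = 10; c[3] = 0×3 + 2×2 = 4; c[4] = 2×3 = 6. Result coefficients: [4, 4, 10, 4, 6] → 4 + 4t + 10t^2 + 4t^3 + 6t^4

4 + 4t + 10t^2 + 4t^3 + 6t^4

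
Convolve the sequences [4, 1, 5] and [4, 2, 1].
y[0] = 4×4 = 16; y[1] = 4×2 + 1×4 = 12; y[2] = 4×1 + 1×2 + 5×4 = 26; y[3] = 1×1 + 5×2 = 11; y[4] = 5×1 = 5

[16, 12, 26, 11, 5]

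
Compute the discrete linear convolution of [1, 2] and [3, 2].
y[0] = 1×3 = 3; y[1] = 1×2 + 2×3 = 8; y[2] = 2×2 = 4

[3, 8, 4]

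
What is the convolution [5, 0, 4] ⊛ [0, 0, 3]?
y[0] = 5×0 = 0; y[1] = 5×0 + 0×0 = 0; y[2] = 5×3 + 0×0 + 4×0 = 15; y[3] = 0×3 + 4×0 = 0; y[4] = 4×3 = 12

[0, 0, 15, 0, 12]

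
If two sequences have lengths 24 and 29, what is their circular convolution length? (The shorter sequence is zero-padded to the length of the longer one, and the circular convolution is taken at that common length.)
Circular convolution (zero-padding the shorter input) has length max(m, n) = max(24, 29) = 29

29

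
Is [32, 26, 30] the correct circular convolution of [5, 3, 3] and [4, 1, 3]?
Recompute circular convolution of [5, 3, 3] and [4, 1, 3]: y[0] = 5×4 + 3×3 + 3×1 = 32; y[1] = 5×1 + 3×4 + 3×3 = 26; y[2] = 5×3 + 3×1 + 3×4 = 30 → [32, 26, 30]. Given [32, 26, 30] matches, so answer: Yes

Yes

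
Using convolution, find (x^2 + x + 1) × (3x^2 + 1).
Ascending coefficients: a = [1, 1, 1], b = [1, 0, 3]. c[0] = 1×1 = 1; c[1] = 1×0 + 1×1 = 1; c[2] = 1×3 + 1×0 + 1×1 = 4; c[3] = 1×3 + 1×0 = 3; c[4] = 1×3 = 3. Result coefficients: [1, 1, 4, 3, 3] → 3x^4 + 3x^3 + 4x^2 + x + 1

3x^4 + 3x^3 + 4x^2 + x + 1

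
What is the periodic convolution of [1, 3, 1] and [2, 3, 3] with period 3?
Use y[k] = Σ_j x[j]·h[(k-j) mod 3]. y[0] = 1×2 + 3×3 + 1×3 = 14; y[1] = 1×3 + 3×2 + 1×3 = 12; y[2] = 1×3 + 3×3 + 1×2 = 14. Result: [14, 12, 14]

[14, 12, 14]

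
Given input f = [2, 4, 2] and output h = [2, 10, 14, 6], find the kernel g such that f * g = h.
Output length 4 = len(f) + len(g) - 1 ⇒ len(g) = 2. Solve g forward using g[k] = (h[k] - Σ_{i≥1} f[i]·g[k-i]) / f[0]: g[0] = h[0] / f[0] = 2 / 2 = 1; g[1] = (h[1] - 4×1) / f[0] = (10 - 4×1) / 2 = 3. So g = [1, 3]. Forward-check [2, 4, 2] * [1, 3]: h[0] = 2×1 = 2; h[1] = 2×3 + 4×1 = 10; h[2] = 4×3 + 2×1 = 14; h[3] = 2×3 = 6 → [2, 10, 14, 6] ✓

[1, 3]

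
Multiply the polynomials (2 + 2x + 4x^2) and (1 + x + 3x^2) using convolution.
Ascending coefficients: a = [2, 2, 4], b = [1, 1, 3]. c[0] = 2×1 = 2; c[1] = 2×1 + 2×1 = 4; c[2] = 2×3 + 2×1 + 4×1 = 12; c[3] = 2×3 + 4×1 = 10; c[4] = 4×3 = 12. Result coefficients: [2, 4, 12, 10, 12] → 2 + 4x + 12x^2 + 10x^3 + 12x^4

2 + 4x + 12x^2 + 10x^3 + 12x^4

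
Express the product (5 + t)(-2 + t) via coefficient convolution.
Ascending coefficients: a = [5, 1], b = [-2, 1]. c[0] = 5×-2 = -10; c[1] = 5×1 + 1×-2 = 3; c[2] = 1×1 = 1. Result coefficients: [-10, 3, 1] → -10 + 3t + t^2

-10 + 3t + t^2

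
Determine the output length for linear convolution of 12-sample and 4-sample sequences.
Linear/full convolution length: m + n - 1 = 12 + 4 - 1 = 15

15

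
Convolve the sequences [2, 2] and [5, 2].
y[0] = 2×5 = 10; y[1] = 2×2 + 2×5 = 14; y[2] = 2×2 = 4

[10, 14, 4]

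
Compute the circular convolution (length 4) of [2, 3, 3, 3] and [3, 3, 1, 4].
Use y[k] = Σ_j x[j]·h[(k-j) mod 4]. y[0] = 2×3 + 3×4 + 3×1 + 3×3 = 30; y[1] = 2×3 + 3×3 + 3×4 + 3×1 = 30; y[2] = 2×1 + 3×3 + 3×3 + 3×4 = 32; y[3] = 2×4 + 3×1 + 3×3 + 3×3 = 29. Result: [30, 30, 32, 29]

[30, 30, 32, 29]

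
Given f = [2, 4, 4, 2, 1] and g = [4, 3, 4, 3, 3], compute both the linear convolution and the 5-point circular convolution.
Linear: y_lin[0] = 2×4 = 8; y_lin[1] = 2×3 + 4×4 = 22; y_lin[2] = 2×4 + 4×3 + 4×4 = 36; y_lin[3] = 2×3 + 4×4 + 4×3 + 2×4 = 42; y_lin[4] = 2×3 + 4×3 + 4×4 + 2×3 + 1×4 = 44; y_lin[5] = 4×3 + 4×3 + 2×4 + 1×3 = 35; y_lin[6] = 4×3 + 2×3 + 1×4 = 22; y_lin[7] = 2×3 + 1×3 = 9; y_lin[8] = 1×3 = 3 → [8, 22, 36, 42, 44, 35, 22, 9, 3]. Circular (length 5): y[0] = 2×4 + 4×3 + 4×3 + 2×4 + 1×3 = 43; y[1] = 2×3 + 4×4 + 4×3 + 2×3 + 1×4 = 44; y[2] = 2×4 + 4×3 + 4×4 + 2×3 + 1×3 = 45; y[3] = 2×3 + 4×4 + 4×3 + 2×4 + 1×3 = 45; y[4] = 2×3 + 4×3 + 4×4 + 2×3 + 1×4 = 44 → [43, 44, 45, 45, 44]

Linear: [8, 22, 36, 42, 44, 35, 22, 9, 3], Circular: [43, 44, 45, 45, 44]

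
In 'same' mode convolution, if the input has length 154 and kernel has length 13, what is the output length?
'Same' mode returns an output with the same length as the input: 154

154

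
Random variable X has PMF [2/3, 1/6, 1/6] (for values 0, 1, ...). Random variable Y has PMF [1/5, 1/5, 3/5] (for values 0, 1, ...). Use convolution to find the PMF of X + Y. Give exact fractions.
P(X+Y=k) = Σ_i P(X=i)·P(Y=k-i) — a convolution of [2/3, 1/6, 1/6] and [1/5, 1/5, 3/5]. P(X+Y=0) = (2/3)×(1/5) = 2/15; P(X+Y=1) = (2/3)×(1/5) + (1/6)×(1/5) = 2/15 + 1/30 = 1/6; P(X+Y=2) = (2/3)×(3/5) + (1/6)×(1/5) + (1/6)×(1/5) = 2/5 + 1/30 + 1/30 = 7/15; P(X+Y=3) = (1/6)×(3/5) + (1/6)×(1/5) = 1/10 + 1/30 = 2/15; P(X+Y=4) = (1/6)×(3/5) = 1/10. PMF: [2/15, 1/6, 7/15, 2/15, 1/10] (sums to 1 ✓)

[2/15, 1/6, 7/15, 2/15, 1/10]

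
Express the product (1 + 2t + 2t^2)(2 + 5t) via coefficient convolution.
Ascending coefficients: a = [1, 2, 2], b = [2, 5]. c[0] = 1×2 = 2; c[1] = 1×5 + 2×2 = 9; c[2] = 2×5 + 2×2 = 14; c[3] = 2×5 = 10. Result coefficients: [2, 9, 14, 10] → 2 + 9t + 14t^2 + 10t^3

2 + 9t + 14t^2 + 10t^3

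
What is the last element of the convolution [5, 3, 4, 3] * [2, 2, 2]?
Use y[k] = Σ_i a[i]·b[k-i] at k=5. y[5] = 3×2 = 6

6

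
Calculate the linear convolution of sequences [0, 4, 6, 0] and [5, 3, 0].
y[0] = 0×5 = 0; y[1] = 0×3 + 4×5 = 20; y[2] = 0×0 + 4×3 + 6×5 = 42; y[3] = 4×0 + 6×3 + 0×5 = 18; y[4] = 6×0 + 0×3 = 0; y[5] = 0×0 = 0

[0, 20, 42, 18, 0, 0]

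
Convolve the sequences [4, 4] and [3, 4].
y[0] = 4×3 = 12; y[1] = 4×4 + 4×3 = 28; y[2] = 4×4 = 16

[12, 28, 16]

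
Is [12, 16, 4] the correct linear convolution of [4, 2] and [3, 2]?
Recompute linear convolution of [4, 2] and [3, 2]: y[0] = 4×3 = 12; y[1] = 4×2 + 2×3 = 14; y[2] = 2×2 = 4 → [12, 14, 4]. Compare to given [12, 16, 4]: they differ at index 1: given 16, correct 14, so answer: No

No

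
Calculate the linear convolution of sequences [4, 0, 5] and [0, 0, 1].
y[0] = 4×0 = 0; y[1] = 4×0 + 0×0 = 0; y[2] = 4×1 + 0×0 + 5×0 = 4; y[3] = 0×1 + 5×0 = 0; y[4] = 5×1 = 5

[0, 0, 4, 0, 5]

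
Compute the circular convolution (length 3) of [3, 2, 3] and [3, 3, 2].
Use y[k] = Σ_j u[j]·v[(k-j) mod 3]. y[0] = 3×3 + 2×2 + 3×3 = 22; y[1] = 3×3 + 2×3 + 3×2 = 21; y[2] = 3×2 + 2×3 + 3×3 = 21. Result: [22, 21, 21]

[22, 21, 21]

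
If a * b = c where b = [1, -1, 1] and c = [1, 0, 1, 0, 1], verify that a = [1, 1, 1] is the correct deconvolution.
Forward-compute [1, 1, 1] * [1, -1, 1]: c[0] = 1×1 = 1; c[1] = 1×-1 + 1×1 = 0; c[2] = 1×1 + 1×-1 + 1×1 = 1; c[3] = 1×1 + 1×-1 = 0; c[4] = 1×1 = 1 → [1, 0, 1, 0, 1]. Matches given c = [1, 0, 1, 0, 1], so verified.

Verified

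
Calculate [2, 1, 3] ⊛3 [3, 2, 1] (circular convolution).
Use y[k] = Σ_j u[j]·v[(k-j) mod 3]. y[0] = 2×3 + 1×1 + 3×2 = 13; y[1] = 2×2 + 1×3 + 3×1 = 10; y[2] = 2×1 + 1×2 + 3×3 = 13. Result: [13, 10, 13]

[13, 10, 13]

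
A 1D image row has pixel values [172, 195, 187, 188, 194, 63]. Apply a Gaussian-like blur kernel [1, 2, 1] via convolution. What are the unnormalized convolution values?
Convolve image row [172, 195, 187, 188, 194, 63] with kernel [1, 2, 1]: y[0] = 172×1 = 172; y[1] = 172×2 + 195×1 = 539; y[2] = 172×1 + 195×2 + 187×1 = 749; y[3] = 195×1 + 187×2 + 188×1 = 757; y[4] = 187×1 + 188×2 + 194×1 = 757; y[5] = 188×1 + 194×2 + 63×1 = 639; y[6] = 194×1 + 63×2 = 320; y[7] = 63×1 = 63 → [172, 539, 749, 757, 757, 639, 320, 63]. Normalization factor = sum(kernel) = 4.

[172, 539, 749, 757, 757, 639, 320, 63]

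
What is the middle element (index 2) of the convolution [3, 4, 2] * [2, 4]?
Use y[k] = Σ_i a[i]·b[k-i] at k=2. y[2] = 4×4 + 2×2 = 20

20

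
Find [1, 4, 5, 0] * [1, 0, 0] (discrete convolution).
y[0] = 1×1 = 1; y[1] = 1×0 + 4×1 = 4; y[2] = 1×0 + 4×0 + 5×1 = 5; y[3] = 4×0 + 5×0 + 0×1 = 0; y[4] = 5×0 + 0×0 = 0; y[5] = 0×0 = 0

[1, 4, 5, 0, 0, 0]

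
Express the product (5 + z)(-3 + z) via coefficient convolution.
Ascending coefficients: a = [5, 1], b = [-3, 1]. c[0] = 5×-3 = -15; c[1] = 5×1 + 1×-3 = 2; c[2] = 1×1 = 1. Result coefficients: [-15, 2, 1] → -15 + 2z + z^2

-15 + 2z + z^2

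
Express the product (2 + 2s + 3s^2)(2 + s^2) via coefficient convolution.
Ascending coefficients: a = [2, 2, 3], b = [2, 0, 1]. c[0] = 2×2 = 4; c[1] = 2×0 + 2×2 = 4; c[2] = 2×1 + 2×0 + 3×2 = 8; c[3] = 2×1 + 3×0 = 2; c[4] = 3×1 = 3. Result coefficients: [4, 4, 8, 2, 3] → 4 + 4s + 8s^2 + 2s^3 + 3s^4

4 + 4s + 8s^2 + 2s^3 + 3s^4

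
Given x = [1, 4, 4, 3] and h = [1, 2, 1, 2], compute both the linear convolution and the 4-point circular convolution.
Linear: y_lin[0] = 1×1 = 1; y_lin[1] = 1×2 + 4×1 = 6; y_lin[2] = 1×1 + 4×2 + 4×1 = 13; y_lin[3] = 1×2 + 4×1 + 4×2 + 3×1 = 17; y_lin[4] = 4×2 + 4×1 + 3×2 = 18; y_lin[5] = 4×2 + 3×1 = 11; y_lin[6] = 3×2 = 6 → [1, 6, 13, 17, 18, 11, 6]. Circular (length 4): y[0] = 1×1 + 4×2 + 4×1 + 3×2 = 19; y[1] = 1×2 + 4×1 + 4×2 + 3×1 = 17; y[2] = 1×1 + 4×2 + 4×1 + 3×2 = 19; y[3] = 1×2 + 4×1 + 4×2 + 3×1 = 17 → [19, 17, 19, 17]

Linear: [1, 6, 13, 17, 18, 11, 6], Circular: [19, 17, 19, 17]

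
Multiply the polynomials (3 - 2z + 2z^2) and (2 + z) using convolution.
Ascending coefficients: a = [3, -2, 2], b = [2, 1]. c[0] = 3×2 = 6; c[1] = 3×1 + -2×2 = -1; c[2] = -2×1 + 2×2 = 2; c[3] = 2×1 = 2. Result coefficients: [6, -1, 2, 2] → 6 - z + 2z^2 + 2z^3

6 - z + 2z^2 + 2z^3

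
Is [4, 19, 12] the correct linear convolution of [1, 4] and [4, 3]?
Recompute linear convolution of [1, 4] and [4, 3]: y[0] = 1×4 = 4; y[1] = 1×3 + 4×4 = 19; y[2] = 4×3 = 12 → [4, 19, 12]. Given [4, 19, 12] matches, so answer: Yes

Yes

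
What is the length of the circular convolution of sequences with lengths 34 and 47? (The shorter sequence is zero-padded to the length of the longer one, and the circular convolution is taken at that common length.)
Circular convolution (zero-padding the shorter input) has length max(m, n) = max(34, 47) = 47

47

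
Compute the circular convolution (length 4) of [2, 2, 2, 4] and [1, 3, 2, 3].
Use y[k] = Σ_j u[j]·v[(k-j) mod 4]. y[0] = 2×1 + 2×3 + 2×2 + 4×3 = 24; y[1] = 2×3 + 2×1 + 2×3 + 4×2 = 22; y[2] = 2×2 + 2×3 + 2×1 + 4×3 = 24; y[3] = 2×3 + 2×2 + 2×3 + 4×1 = 20. Result: [24, 22, 24, 20]

[24, 22, 24, 20]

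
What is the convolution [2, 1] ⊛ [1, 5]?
y[0] = 2×1 = 2; y[1] = 2×5 + 1×1 = 11; y[2] = 1×5 = 5

[2, 11, 5]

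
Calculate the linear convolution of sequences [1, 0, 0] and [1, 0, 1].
y[0] = 1×1 = 1; y[1] = 1×0 + 0×1 = 0; y[2] = 1×1 + 0×0 + 0×1 = 1; y[3] = 0×1 + 0×0 = 0; y[4] = 0×1 = 0

[1, 0, 1, 0, 0]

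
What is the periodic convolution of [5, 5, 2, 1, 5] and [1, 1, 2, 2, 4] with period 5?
Use y[k] = Σ_j a[j]·b[(k-j) mod 5]. y[0] = 5×1 + 5×4 + 2×2 + 1×2 + 5×1 = 36; y[1] = 5×1 + 5×1 + 2×4 + 1×2 + 5×2 = 30; y[2] = 5×2 + 5×1 + 2×1 + 1×4 + 5×2 = 31; y[3] = 5×2 + 5×2 + 2×1 + 1×1 + 5×4 = 43; y[4] = 5×4 + 5×2 + 2×2 + 1×1 + 5×1 = 40. Result: [36, 30, 31, 43, 40]

[36, 30, 31, 43, 40]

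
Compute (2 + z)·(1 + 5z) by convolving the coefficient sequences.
Ascending coefficients: a = [2, 1], b = [1, 5]. c[0] = 2×1 = 2; c[1] = 2×5 + 1×1 = 11; c[2] = 1×5 = 5. Result coefficients: [2, 11, 5] → 2 + 11z + 5z^2

2 + 11z + 5z^2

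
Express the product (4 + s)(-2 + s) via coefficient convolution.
Ascending coefficients: a = [4, 1], b = [-2, 1]. c[0] = 4×-2 = -8; c[1] = 4×1 + 1×-2 = 2; c[2] = 1×1 = 1. Result coefficients: [-8, 2, 1] → -8 + 2s + s^2

-8 + 2s + s^2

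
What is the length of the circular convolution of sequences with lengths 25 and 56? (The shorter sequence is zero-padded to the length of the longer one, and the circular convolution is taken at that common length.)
Circular convolution (zero-padding the shorter input) has length max(m, n) = max(25, 56) = 56

56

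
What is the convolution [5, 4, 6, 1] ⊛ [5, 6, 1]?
y[0] = 5×5 = 25; y[1] = 5×6 + 4×5 = 50; y[2] = 5×1 + 4×6 + 6×5 = 59; y[3] = 4×1 + 6×6 + 1×5 = 45; y[4] = 6×1 + 1×6 = 12; y[5] = 1×1 = 1

[25, 50, 59, 45, 12, 1]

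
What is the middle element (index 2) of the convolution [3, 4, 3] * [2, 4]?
Use y[k] = Σ_i a[i]·b[k-i] at k=2. y[2] = 4×4 + 3×2 = 22

22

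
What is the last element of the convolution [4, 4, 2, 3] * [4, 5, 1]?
Use y[k] = Σ_i a[i]·b[k-i] at k=5. y[5] = 3×1 = 3

3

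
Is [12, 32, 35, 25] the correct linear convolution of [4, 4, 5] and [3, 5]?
Recompute linear convolution of [4, 4, 5] and [3, 5]: y[0] = 4×3 = 12; y[1] = 4×5 + 4×3 = 32; y[2] = 4×5 + 5×3 = 35; y[3] = 5×5 = 25 → [12, 32, 35, 25]. Given [12, 32, 35, 25] matches, so answer: Yes

Yes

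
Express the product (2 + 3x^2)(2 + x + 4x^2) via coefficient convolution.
Ascending coefficients: a = [2, 0, 3], b = [2, 1, 4]. c[0] = 2×2 = 4; c[1] = 2×1 + 0×2 = 2; c[2] = 2×4 + 0×1 + 3×2 = 14; c[3] = 0×4 + 3×1 = 3; c[4] = 3×4 = 12. Result coefficients: [4, 2, 14, 3, 12] → 4 + 2x + 14x^2 + 3x^3 + 12x^4

4 + 2x + 14x^2 + 3x^3 + 12x^4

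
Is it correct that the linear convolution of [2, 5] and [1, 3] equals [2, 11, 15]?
Recompute linear convolution of [2, 5] and [1, 3]: y[0] = 2×1 = 2; y[1] = 2×3 + 5×1 = 11; y[2] = 5×3 = 15 → [2, 11, 15]. Given [2, 11, 15] matches, so answer: Yes

Yes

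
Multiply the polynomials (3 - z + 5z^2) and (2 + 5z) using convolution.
Ascending coefficients: a = [3, -1, 5], b = [2, 5]. c[0] = 3×2 = 6; c[1] = 3×5 + -1×2 = 13; c[2] = -1×5 + 5×2 = 5; c[3] = 5×5 = 25. Result coefficients: [6, 13, 5, 25] → 6 + 13z + 5z^2 + 25z^3

6 + 13z + 5z^2 + 25z^3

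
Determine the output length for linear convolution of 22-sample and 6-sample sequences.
Linear/full convolution length: m + n - 1 = 22 + 6 - 1 = 27

27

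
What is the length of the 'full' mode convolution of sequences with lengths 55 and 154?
Linear/full convolution length: m + n - 1 = 55 + 154 - 1 = 208

208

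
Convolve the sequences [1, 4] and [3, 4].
y[0] = 1×3 = 3; y[1] = 1×4 + 4×3 = 16; y[2] = 4×4 = 16

[3, 16, 16]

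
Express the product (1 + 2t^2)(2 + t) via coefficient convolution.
Ascending coefficients: a = [1, 0, 2], b = [2, 1]. c[0] = 1×2 = 2; c[1] = 1×1 + 0×2 = 1; c[2] = 0×1 + 2×2 = 4; c[3] = 2×1 = 2. Result coefficients: [2, 1, 4, 2] → 2 + t + 4t^2 + 2t^3

2 + t + 4t^2 + 2t^3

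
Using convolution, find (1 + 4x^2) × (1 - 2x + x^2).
Ascending coefficients: a = [1, 0, 4], b = [1, -2, 1]. c[0] = 1×1 = 1; c[1] = 1×-2 + 0×1 = -2; c[2] = 1×1 + 0×-2 + 4×1 = 5; c[3] = 0×1 + 4×-2 = -8; c[4] = 4×1 = 4. Result coefficients: [1, -2, 5, -8, 4] → 1 - 2x + 5x^2 - 8x^3 + 4x^4

1 - 2x + 5x^2 - 8x^3 + 4x^4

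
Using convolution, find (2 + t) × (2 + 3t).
Ascending coefficients: a = [2, 1], b = [2, 3]. c[0] = 2×2 = 4; c[1] = 2×3 + 1×2 = 8; c[2] = 1×3 = 3. Result coefficients: [4, 8, 3] → 4 + 8t + 3t^2

4 + 8t + 3t^2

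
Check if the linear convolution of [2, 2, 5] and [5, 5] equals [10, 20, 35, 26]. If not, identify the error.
Recompute linear convolution of [2, 2, 5] and [5, 5]: y[0] = 2×5 = 10; y[1] = 2×5 + 2×5 = 20; y[2] = 2×5 + 5×5 = 35; y[3] = 5×5 = 25 → [10, 20, 35, 25]. Compare to given [10, 20, 35, 26]: they differ at index 3: given 26, correct 25, so answer: No

No. Error at index 3: given 26, correct 25.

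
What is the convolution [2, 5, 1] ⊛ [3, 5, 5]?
y[0] = 2×3 = 6; y[1] = 2×5 + 5×3 = 25; y[2] = 2×5 + 5×5 + 1×3 = 38; y[3] = 5×5 + 1×5 = 30; y[4] = 1×5 = 5

[6, 25, 38, 30, 5]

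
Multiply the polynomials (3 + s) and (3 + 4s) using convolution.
Ascending coefficients: a = [3, 1], b = [3, 4]. c[0] = 3×3 = 9; c[1] = 3×4 + 1×3 = 15; c[2] = 1×4 = 4. Result coefficients: [9, 15, 4] → 9 + 15s + 4s^2

9 + 15s + 4s^2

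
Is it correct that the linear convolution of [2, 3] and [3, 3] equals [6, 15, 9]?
Recompute linear convolution of [2, 3] and [3, 3]: y[0] = 2×3 = 6; y[1] = 2×3 + 3×3 = 15; y[2] = 3×3 = 9 → [6, 15, 9]. Given [6, 15, 9] matches, so answer: Yes

Yes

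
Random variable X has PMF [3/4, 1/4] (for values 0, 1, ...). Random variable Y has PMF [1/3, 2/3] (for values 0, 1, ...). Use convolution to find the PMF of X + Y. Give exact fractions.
P(X+Y=k) = Σ_i P(X=i)·P(Y=k-i) — a convolution of [3/4, 1/4] and [1/3, 2/3]. P(X+Y=0) = (3/4)×(1/3) = 1/4; P(X+Y=1) = (3/4)×(2/3) + (1/4)×(1/3) = 1/2 + 1/12 = 7/12; P(X+Y=2) = (1/4)×(2/3) = 1/6. PMF: [1/4, 7/12, 1/6] (sums to 1 ✓)

[1/4, 7/12, 1/6]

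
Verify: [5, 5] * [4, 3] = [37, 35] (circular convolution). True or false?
Recompute circular convolution of [5, 5] and [4, 3]: y[0] = 5×4 + 5×3 = 35; y[1] = 5×3 + 5×4 = 35 → [35, 35]. Compare to given [37, 35]: they differ at index 0: given 37, correct 35, so answer: No

No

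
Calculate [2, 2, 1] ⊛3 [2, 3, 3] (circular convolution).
Use y[k] = Σ_j f[j]·g[(k-j) mod 3]. y[0] = 2×2 + 2×3 + 1×3 = 13; y[1] = 2×3 + 2×2 + 1×3 = 13; y[2] = 2×3 + 2×3 + 1×2 = 14. Result: [13, 13, 14]

[13, 13, 14]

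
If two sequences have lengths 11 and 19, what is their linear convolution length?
Linear/full convolution length: m + n - 1 = 11 + 19 - 1 = 29

29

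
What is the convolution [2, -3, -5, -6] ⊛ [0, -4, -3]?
y[0] = 2×0 = 0; y[1] = 2×-4 + -3×0 = -8; y[2] = 2×-3 + -3×-4 + -5×0 = 6; y[3] = -3×-3 + -5×-4 + -6×0 = 29; y[4] = -5×-3 + -6×-4 = 39; y[5] = -6×-3 = 18

[0, -8, 6, 29, 39, 18]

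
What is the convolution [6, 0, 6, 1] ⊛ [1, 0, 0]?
y[0] = 6×1 = 6; y[1] = 6×0 + 0×1 = 0; y[2] = 6×0 + 0×0 + 6×1 = 6; y[3] = 0×0 + 6×0 + 1×1 = 1; y[4] = 6×0 + 1×0 = 0; y[5] = 1×0 = 0

[6, 0, 6, 1, 0, 0]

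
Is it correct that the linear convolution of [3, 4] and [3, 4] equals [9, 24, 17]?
Recompute linear convolution of [3, 4] and [3, 4]: y[0] = 3×3 = 9; y[1] = 3×4 + 4×3 = 24; y[2] = 4×4 = 16 → [9, 24, 16]. Compare to given [9, 24, 17]: they differ at index 2: given 17, correct 16, so answer: No

No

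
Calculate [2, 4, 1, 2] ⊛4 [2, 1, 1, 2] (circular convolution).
Use y[k] = Σ_j f[j]·g[(k-j) mod 4]. y[0] = 2×2 + 4×2 + 1×1 + 2×1 = 15; y[1] = 2×1 + 4×2 + 1×2 + 2×1 = 14; y[2] = 2×1 + 4×1 + 1×2 + 2×2 = 12; y[3] = 2×2 + 4×1 + 1×1 + 2×2 = 13. Result: [15, 14, 12, 13]

[15, 14, 12, 13]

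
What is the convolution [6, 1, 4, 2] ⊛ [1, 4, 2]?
y[0] = 6×1 = 6; y[1] = 6×4 + 1×1 = 25; y[2] = 6×2 + 1×4 + 4×1 = 20; y[3] = 1×2 + 4×4 + 2×1 = 20; y[4] = 4×2 + 2×4 = 16; y[5] = 2×2 = 4

[6, 25, 20, 20, 16, 4]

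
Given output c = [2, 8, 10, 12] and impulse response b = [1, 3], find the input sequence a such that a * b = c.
Deconvolve c=[2, 8, 10, 12] by b=[1, 3]. Since b[0]=1, solve forward: a[0] = c[0] / 1 = 2; a[1] = (c[1] - 2×3) / 1 = 2; a[2] = (c[2] - 2×3) / 1 = 4. So a = [2, 2, 4]. Check by forward convolution: c[0] = 2×1 = 2; c[1] = 2×3 + 2×1 = 8; c[2] = 2×3 + 4×1 = 10; c[3] = 4×3 = 12

[2, 2, 4]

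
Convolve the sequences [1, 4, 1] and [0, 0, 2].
y[0] = 1×0 = 0; y[1] = 1×0 + 4×0 = 0; y[2] = 1×2 + 4×0 + 1×0 = 2; y[3] = 4×2 + 1×0 = 8; y[4] = 1×2 = 2

[0, 0, 2, 8, 2]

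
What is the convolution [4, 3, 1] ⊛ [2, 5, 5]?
y[0] = 4×2 = 8; y[1] = 4×5 + 3×2 = 26; y[2] = 4×5 + 3×5 + 1×2 = 37; y[3] = 3×5 + 1×5 = 20; y[4] = 1×5 = 5

[8, 26, 37, 20, 5]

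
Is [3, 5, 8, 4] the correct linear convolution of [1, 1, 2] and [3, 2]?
Recompute linear convolution of [1, 1, 2] and [3, 2]: y[0] = 1×3 = 3; y[1] = 1×2 + 1×3 = 5; y[2] = 1×2 + 2×3 = 8; y[3] = 2×2 = 4 → [3, 5, 8, 4]. Given [3, 5, 8, 4] matches, so answer: Yes

Yes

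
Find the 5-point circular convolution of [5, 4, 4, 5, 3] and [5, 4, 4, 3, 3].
Use y[k] = Σ_j s[j]·t[(k-j) mod 5]. y[0] = 5×5 + 4×3 + 4×3 + 5×4 + 3×4 = 81; y[1] = 5×4 + 4×5 + 4×3 + 5×3 + 3×4 = 79; y[2] = 5×4 + 4×4 + 4×5 + 5×3 + 3×3 = 80; y[3] = 5×3 + 4×4 + 4×4 + 5×5 + 3×3 = 81; y[4] = 5×3 + 4×3 + 4×4 + 5×4 + 3×5 = 78. Result: [81, 79, 80, 81, 78]

[81, 79, 80, 81, 78]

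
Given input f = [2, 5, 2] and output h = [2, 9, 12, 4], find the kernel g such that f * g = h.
Output length 4 = len(f) + len(g) - 1 ⇒ len(g) = 2. Solve g forward using g[k] = (h[k] - Σ_{i≥1} f[i]·g[k-i]) / f[0]: g[0] = h[0] / f[0] = 2 / 2 = 1; g[1] = (h[1] - 5×1) / f[0] = (9 - 5×1) / 2 = 2. So g = [1, 2]. Forward-check [2, 5, 2] * [1, 2]: h[0] = 2×1 = 2; h[1] = 2×2 + 5×1 = 9; h[2] = 5×2 + 2×1 = 12; h[3] = 2×2 = 4 → [2, 9, 12, 4] ✓

[1, 2]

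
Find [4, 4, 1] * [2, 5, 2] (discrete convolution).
y[0] = 4×2 = 8; y[1] = 4×5 + 4×2 = 28; y[2] = 4×2 + 4×5 + 1×2 = 30; y[3] = 4×2 + 1×5 = 13; y[4] = 1×2 = 2

[8, 28, 30, 13, 2]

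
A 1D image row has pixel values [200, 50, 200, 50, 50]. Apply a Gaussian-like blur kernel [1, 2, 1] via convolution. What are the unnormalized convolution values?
Convolve image row [200, 50, 200, 50, 50] with kernel [1, 2, 1]: y[0] = 200×1 = 200; y[1] = 200×2 + 50×1 = 450; y[2] = 200×1 + 50×2 + 200×1 = 500; y[3] = 50×1 + 200×2 + 50×1 = 500; y[4] = 200×1 + 50×2 + 50×1 = 350; y[5] = 50×1 + 50×2 = 150; y[6] = 50×1 = 50 → [200, 450, 500, 500, 350, 150, 50]. Normalization factor = sum(kernel) = 4.

[200, 450, 500, 500, 350, 150, 50]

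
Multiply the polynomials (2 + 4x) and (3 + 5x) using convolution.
Ascending coefficients: a = [2, 4], b = [3, 5]. c[0] = 2×3 = 6; c[1] = 2×5 + 4×3 = 22; c[2] = 4×5 = 20. Result coefficients: [6, 22, 20] → 6 + 22x + 20x^2

6 + 22x + 20x^2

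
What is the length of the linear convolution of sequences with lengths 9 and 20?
Linear/full convolution length: m + n - 1 = 9 + 20 - 1 = 28

28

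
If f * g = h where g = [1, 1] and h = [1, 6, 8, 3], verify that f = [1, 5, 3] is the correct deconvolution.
Forward-compute [1, 5, 3] * [1, 1]: h[0] = 1×1 = 1; h[1] = 1×1 + 5×1 = 6; h[2] = 5×1 + 3×1 = 8; h[3] = 3×1 = 3 → [1, 6, 8, 3]. Matches given h = [1, 6, 8, 3], so verified.

Verified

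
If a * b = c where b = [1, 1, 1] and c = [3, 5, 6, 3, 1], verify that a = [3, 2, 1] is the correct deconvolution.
Forward-compute [3, 2, 1] * [1, 1, 1]: c[0] = 3×1 = 3; c[1] = 3×1 + 2×1 = 5; c[2] = 3×1 + 2×1 + 1×1 = 6; c[3] = 2×1 + 1×1 = 3; c[4] = 1×1 = 1 → [3, 5, 6, 3, 1]. Matches given c = [3, 5, 6, 3, 1], so verified.

Verified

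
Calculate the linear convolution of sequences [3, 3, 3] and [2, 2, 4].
y[0] = 3×2 = 6; y[1] = 3×2 + 3×2 = 12; y[2] = 3×4 + 3×2 + 3×2 = 24; y[3] = 3×4 + 3×2 = 18; y[4] = 3×4 = 12

[6, 12, 24, 18, 12]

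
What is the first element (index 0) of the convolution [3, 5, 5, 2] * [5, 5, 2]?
Use y[k] = Σ_i a[i]·b[k-i] at k=0. y[0] = 3×5 = 15

15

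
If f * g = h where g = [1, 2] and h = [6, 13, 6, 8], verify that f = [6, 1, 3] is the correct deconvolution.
Forward-compute [6, 1, 3] * [1, 2]: h[0] = 6×1 = 6; h[1] = 6×2 + 1×1 = 13; h[2] = 1×2 + 3×1 = 5; h[3] = 3×2 = 6 → [6, 13, 5, 6]. Does not match given h = [6, 13, 6, 8].

Not verified. [6, 1, 3] * [1, 2] = [6, 13, 5, 6], which differs from [6, 13, 6, 8] at index 2.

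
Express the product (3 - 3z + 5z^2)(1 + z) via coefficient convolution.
Ascending coefficients: a = [3, -3, 5], b = [1, 1]. c[0] = 3×1 = 3; c[1] = 3×1 + -3×1 = 0; c[2] = -3×1 + 5×1 = 2; c[3] = 5×1 = 5. Result coefficients: [3, 0, 2, 5] → 3 + 2z^2 + 5z^3

3 + 2z^2 + 5z^3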